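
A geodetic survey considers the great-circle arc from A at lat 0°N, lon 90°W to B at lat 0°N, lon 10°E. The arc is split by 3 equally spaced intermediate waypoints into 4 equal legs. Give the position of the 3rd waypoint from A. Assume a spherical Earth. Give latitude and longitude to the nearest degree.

Convert each endpoint to a unit vector on the sphere (x = cos φ cos λ, y = cos φ sin λ, z = sin φ).
The central angle between the endpoints is δ = arccos(p₁·p₂) ≈ 1.745 rad (100.0°).
Interpolate at f = 3/4 with slerp weights a = sin((1−f)δ)/sin δ ≈ 0.429, b = sin(fδ)/sin δ ≈ 0.981.
p = a·p₁ + b·p₂ ≈ (0.966, -0.259, 0.000); φ = arcsin(p_z) ≈ 0.00°, λ = atan2(p_y, p_x) ≈ -15.00°.

≈ lat 0°N, lon 15°W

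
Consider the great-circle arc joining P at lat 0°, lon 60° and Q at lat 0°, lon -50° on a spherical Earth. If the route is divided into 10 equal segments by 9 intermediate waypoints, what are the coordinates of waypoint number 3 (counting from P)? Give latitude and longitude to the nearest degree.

≈ lat 0°, lon 27°

Write both endpoints as unit vectors p₁, p₂ with components (cos φ cos λ, cos φ sin λ, sin φ).
The central angle between the endpoints is δ = arccos(p₁·p₂) ≈ 1.920 rad (110.0°).
Interpolate at f = 3/10 with slerp weights a = sin((1−f)δ)/sin δ ≈ 1.037, b = sin(fδ)/sin δ ≈ 0.580.
p = a·p₁ + b·p₂ ≈ (0.891, 0.454, 0.000); φ = arcsin(p_z) ≈ 0.00°, λ = atan2(p_y, p_x) ≈ 27.00°.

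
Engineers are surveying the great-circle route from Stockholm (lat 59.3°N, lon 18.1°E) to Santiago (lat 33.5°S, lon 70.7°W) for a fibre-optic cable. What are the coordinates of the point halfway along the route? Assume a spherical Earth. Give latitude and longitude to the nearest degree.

Convert each endpoint to a unit vector on the sphere (x = cos φ cos λ, y = cos φ sin λ, z = sin φ).
The central angle between the endpoints is δ = arccos(p₁·p₂) ≈ 2.055 rad (117.8°).
Interpolate at f = 1/2 with slerp weights a = sin((1−f)δ)/sin δ ≈ 0.967, b = sin(fδ)/sin δ ≈ 0.967.
p = a·p₁ + b·p₂ ≈ (0.736, -0.608, 0.298); φ = arcsin(p_z) ≈ 17.33°, λ = atan2(p_y, p_x) ≈ -39.55°.

≈ lat 17°N, lon 40°W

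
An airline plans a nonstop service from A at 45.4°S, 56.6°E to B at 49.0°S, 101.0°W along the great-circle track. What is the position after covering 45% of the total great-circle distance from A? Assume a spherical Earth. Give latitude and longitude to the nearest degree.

From cos δ = sin φ₁ sin φ₂ + cos φ₁ cos φ₂ cos Δλ, the central angle is δ ≈ 1.459 rad (83.6°).
Interpolate at f = 0.45 with slerp weights a = sin((1−f)δ)/sin δ ≈ 0.724, b = sin(fδ)/sin δ ≈ 0.614.
p = a·p₁ + b·p₂ ≈ (0.203, 0.029, -0.979); φ = arcsin(p_z) ≈ -78.18°, λ = atan2(p_y, p_x) ≈ 8.03°.

≈ 78°S, 8°E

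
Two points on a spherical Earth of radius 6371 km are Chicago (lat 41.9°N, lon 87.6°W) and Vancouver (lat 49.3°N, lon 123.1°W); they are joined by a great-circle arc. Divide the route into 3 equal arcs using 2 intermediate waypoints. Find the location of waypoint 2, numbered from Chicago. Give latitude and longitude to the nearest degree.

Write both endpoints as unit vectors p₁, p₂ with components (cos φ cos λ, cos φ sin λ, sin φ).
The central angle between the endpoints is δ = arccos(p₁·p₂) ≈ 0.448 rad (25.7°).
Interpolate at f = 2/3 with slerp weights a = sin((1−f)δ)/sin δ ≈ 0.343, b = sin(fδ)/sin δ ≈ 0.679.
p = a·p₁ + b·p₂ ≈ (-0.231, -0.626, 0.744); φ = arcsin(p_z) ≈ 48.10°, λ = atan2(p_y, p_x) ≈ -110.26°.

≈ lat 48°N, lon 110°W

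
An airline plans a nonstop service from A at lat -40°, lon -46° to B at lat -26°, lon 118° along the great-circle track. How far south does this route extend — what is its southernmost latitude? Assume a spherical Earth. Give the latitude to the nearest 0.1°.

≈ -78.2°

The great circle lies in the plane with unit normal n̂ = (p₁ × p₂)/|p₁ × p₂|.
Here n̂_z ≈ +0.205; the vertex latitude is φ_max = arccos|n̂_z| ≈ 78.2°.
Check via Clairaut: cos φ_max = |cos φ₁| · sin C = cos(40.0°)·sin(164.5°) ≈ 0.205, again giving ≈ 78.2°.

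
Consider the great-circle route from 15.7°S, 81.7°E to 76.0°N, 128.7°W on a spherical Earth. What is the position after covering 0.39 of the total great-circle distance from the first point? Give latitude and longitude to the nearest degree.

Convert each endpoint to a unit vector on the sphere (x = cos φ cos λ, y = cos φ sin λ, z = sin φ).
The central angle between the endpoints is δ = arccos(p₁·p₂) ≈ 2.053 rad (117.6°).
Interpolate at f = 0.39 with slerp weights a = sin((1−f)δ)/sin δ ≈ 1.072, b = sin(fδ)/sin δ ≈ 0.810.
p = a·p₁ + b·p₂ ≈ (0.026, 0.868, 0.496); φ = arcsin(p_z) ≈ 29.73°, λ = atan2(p_y, p_x) ≈ 88.26°.

≈ 30°N, 88°E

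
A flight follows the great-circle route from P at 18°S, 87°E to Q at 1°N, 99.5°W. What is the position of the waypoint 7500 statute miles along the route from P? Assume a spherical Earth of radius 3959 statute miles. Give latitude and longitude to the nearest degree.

Write both endpoints as unit vectors p₁, p₂ with components (cos φ cos λ, cos φ sin λ, sin φ).
The central angle between the endpoints is δ = arccos(p₁·p₂) ≈ 2.825 rad (161.8°). The total great-circle distance is δ·R ≈ 2.825 × 3959 ≈ 11183 mi, so the target fraction is f = 7500/11183 ≈ 0.671.
Interpolate at f ≈ 0.671 with slerp weights a = sin((1−f)δ)/sin δ ≈ 2.573, b = sin(fδ)/sin δ ≈ 3.042.
p = a·p₁ + b·p₂ ≈ (-0.374, -0.557, -0.742); φ = arcsin(p_z) ≈ -47.89°, λ = atan2(p_y, p_x) ≈ -123.90°.

≈ 48°S, 124°W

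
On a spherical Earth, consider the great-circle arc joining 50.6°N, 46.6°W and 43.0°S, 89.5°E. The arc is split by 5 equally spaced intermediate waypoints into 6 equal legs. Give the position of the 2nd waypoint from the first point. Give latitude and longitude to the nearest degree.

Convert each endpoint to a unit vector on the sphere (x = cos φ cos λ, y = cos φ sin λ, z = sin φ).
The central angle between the endpoints is δ = arccos(p₁·p₂) ≈ 2.609 rad (149.5°).
Interpolate at f = 2/6 with slerp weights a = sin((1−f)δ)/sin δ ≈ 1.941, b = sin(fδ)/sin δ ≈ 1.505.
p = a·p₁ + b·p₂ ≈ (0.856, 0.205, 0.474); φ = arcsin(p_z) ≈ 28.29°, λ = atan2(p_y, p_x) ≈ 13.47°.

≈ 28°N, 13°E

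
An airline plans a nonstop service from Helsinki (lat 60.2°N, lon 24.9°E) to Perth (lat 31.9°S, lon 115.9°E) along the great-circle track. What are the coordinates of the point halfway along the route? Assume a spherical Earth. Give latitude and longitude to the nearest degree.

≈ lat 19°N, lon 85°E

Write both endpoints as unit vectors p₁, p₂ with components (cos φ cos λ, cos φ sin λ, sin φ).
The central angle between the endpoints is δ = arccos(p₁·p₂) ≈ 2.055 rad (117.8°).
Interpolate at f = 1/2 with slerp weights a = sin((1−f)δ)/sin δ ≈ 0.968, b = sin(fδ)/sin δ ≈ 0.968.
p = a·p₁ + b·p₂ ≈ (0.077, 0.941, 0.328); φ = arcsin(p_z) ≈ 19.17°, λ = atan2(p_y, p_x) ≈ 85.30°.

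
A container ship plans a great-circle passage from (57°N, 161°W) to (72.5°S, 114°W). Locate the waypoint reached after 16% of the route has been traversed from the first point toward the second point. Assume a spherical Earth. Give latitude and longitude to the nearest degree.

≈ (36°N, 153°W)

Convert each endpoint to a unit vector on the sphere (x = cos φ cos λ, y = cos φ sin λ, z = sin φ).
The central angle between the endpoints is δ = arccos(p₁·p₂) ≈ 2.330 rad (133.5°).
Interpolate at f = 0.16 with slerp weights a = sin((1−f)δ)/sin δ ≈ 1.277, b = sin(fδ)/sin δ ≈ 0.502.
p = a·p₁ + b·p₂ ≈ (-0.719, -0.364, 0.592); φ = arcsin(p_z) ≈ 36.30°, λ = atan2(p_y, p_x) ≈ -153.13°.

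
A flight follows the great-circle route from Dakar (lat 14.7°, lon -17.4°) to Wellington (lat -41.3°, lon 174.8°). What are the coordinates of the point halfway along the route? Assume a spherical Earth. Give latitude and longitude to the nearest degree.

≈ lat -55°, lon -52°

From cos δ = sin φ₁ sin φ₂ + cos φ₁ cos φ₂ cos Δλ, the central angle is δ ≈ 2.642 rad (151.4°).
Interpolate at f = 1/2 with slerp weights a = sin((1−f)δ)/sin δ ≈ 2.022, b = sin(fδ)/sin δ ≈ 2.022.
p = a·p₁ + b·p₂ ≈ (0.354, -0.447, -0.822); φ = arcsin(p_z) ≈ -55.24°, λ = atan2(p_y, p_x) ≈ -51.67°.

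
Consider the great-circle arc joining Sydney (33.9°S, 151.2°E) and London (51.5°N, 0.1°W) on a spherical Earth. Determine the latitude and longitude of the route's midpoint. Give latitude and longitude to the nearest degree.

Convert each endpoint to a unit vector on the sphere (x = cos φ cos λ, y = cos φ sin λ, z = sin φ).
The central angle between the endpoints is δ = arccos(p₁·p₂) ≈ 2.668 rad (152.8°).
Interpolate at f = 1/2 with slerp weights a = sin((1−f)δ)/sin δ ≈ 2.129, b = sin(fδ)/sin δ ≈ 2.129.
p = a·p₁ + b·p₂ ≈ (-0.223, 0.849, 0.479); φ = arcsin(p_z) ≈ 28.61°, λ = atan2(p_y, p_x) ≈ 104.73°.

≈ (29°N, 105°E)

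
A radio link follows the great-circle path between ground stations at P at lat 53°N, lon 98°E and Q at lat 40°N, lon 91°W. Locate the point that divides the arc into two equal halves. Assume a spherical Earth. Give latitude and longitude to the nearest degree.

≈ lat 82°N, lon 120°W

Convert each endpoint to a unit vector on the sphere (x = cos φ cos λ, y = cos φ sin λ, z = sin φ).
The central angle between the endpoints is δ = arccos(p₁·p₂) ≈ 1.513 rad (86.7°).
Interpolate at f = 1/2 with slerp weights a = sin((1−f)δ)/sin δ ≈ 0.687, b = sin(fδ)/sin δ ≈ 0.687.
p = a·p₁ + b·p₂ ≈ (-0.067, -0.117, 0.991); φ = arcsin(p_z) ≈ 82.27°, λ = atan2(p_y, p_x) ≈ -119.74°.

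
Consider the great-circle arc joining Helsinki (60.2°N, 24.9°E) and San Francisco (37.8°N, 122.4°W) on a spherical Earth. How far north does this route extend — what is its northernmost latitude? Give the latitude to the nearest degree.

≈ 77°N

The great circle lies in the plane with unit normal n̂ = (p₁ × p₂)/|p₁ × p₂|.
Here n̂_z ≈ -0.217; the vertex latitude is φ_max = arccos|n̂_z| ≈ 77.5°.
Check via Clairaut: cos φ_max = |cos φ₁| · sin C = cos(60.2°)·sin(25.8°) ≈ 0.217, again giving ≈ 77.5°.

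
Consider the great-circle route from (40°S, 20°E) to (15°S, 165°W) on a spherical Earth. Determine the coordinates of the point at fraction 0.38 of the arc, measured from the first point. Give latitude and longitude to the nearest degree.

≈ (85°S, 78°E)

Write both endpoints as unit vectors p₁, p₂ with components (cos φ cos λ, cos φ sin λ, sin φ).
The central angle between the endpoints is δ = arccos(p₁·p₂) ≈ 2.178 rad (124.8°).
Interpolate at f = 0.38 with slerp weights a = sin((1−f)δ)/sin δ ≈ 1.188, b = sin(fδ)/sin δ ≈ 0.897.
p = a·p₁ + b·p₂ ≈ (0.019, 0.087, -0.996); φ = arcsin(p_z) ≈ -84.89°, λ = atan2(p_y, p_x) ≈ 77.87°.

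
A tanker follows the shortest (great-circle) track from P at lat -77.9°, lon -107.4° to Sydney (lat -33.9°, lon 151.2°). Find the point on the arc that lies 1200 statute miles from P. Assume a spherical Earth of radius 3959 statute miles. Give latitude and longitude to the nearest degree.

≈ lat -72°, lon -177°

Write both endpoints as unit vectors p₁, p₂ with components (cos φ cos λ, cos φ sin λ, sin φ).
The central angle between the endpoints is δ = arccos(p₁·p₂) ≈ 1.034 rad (59.3°). The total great-circle distance is δ·R ≈ 1.034 × 3959 ≈ 4096 mi, so the target fraction is f = 1200/4096 ≈ 0.293.
Interpolate at f ≈ 0.293 with slerp weights a = sin((1−f)δ)/sin δ ≈ 0.777, b = sin(fδ)/sin δ ≈ 0.347.
p = a·p₁ + b·p₂ ≈ (-0.301, -0.017, -0.953); φ = arcsin(p_z) ≈ -72.44°, λ = atan2(p_y, p_x) ≈ -176.85°.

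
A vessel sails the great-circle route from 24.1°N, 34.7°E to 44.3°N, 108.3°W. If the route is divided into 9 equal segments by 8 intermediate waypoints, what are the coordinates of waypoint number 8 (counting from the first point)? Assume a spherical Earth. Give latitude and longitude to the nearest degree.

Convert each endpoint to a unit vector on the sphere (x = cos φ cos λ, y = cos φ sin λ, z = sin φ).
The central angle between the endpoints is δ = arccos(p₁·p₂) ≈ 1.810 rad (103.7°).
Interpolate at f = 8/9 with slerp weights a = sin((1−f)δ)/sin δ ≈ 0.206, b = sin(fδ)/sin δ ≈ 1.028.
p = a·p₁ + b·p₂ ≈ (-0.077, -0.592, 0.802); φ = arcsin(p_z) ≈ 53.34°, λ = atan2(p_y, p_x) ≈ -97.40°.

≈ 53°N, 97°W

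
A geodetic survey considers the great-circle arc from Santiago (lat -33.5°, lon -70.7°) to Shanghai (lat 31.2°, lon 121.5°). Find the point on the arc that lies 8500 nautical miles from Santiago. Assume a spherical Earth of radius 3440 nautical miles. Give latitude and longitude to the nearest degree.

The haversine formula gives a central angle δ ≈ 2.957 rad (169.4°) between the endpoints. The total great-circle distance is δ·R ≈ 2.957 × 3440 ≈ 10173 nmi, so the target fraction is f = 8500/10173 ≈ 0.836.
Interpolate at f ≈ 0.836 with slerp weights a = sin((1−f)δ)/sin δ ≈ 2.553, b = sin(fδ)/sin δ ≈ 3.393.
p = a·p₁ + b·p₂ ≈ (-0.813, 0.466, 0.349); φ = arcsin(p_z) ≈ 20.43°, λ = atan2(p_y, p_x) ≈ 150.19°.

≈ lat 20°, lon 150°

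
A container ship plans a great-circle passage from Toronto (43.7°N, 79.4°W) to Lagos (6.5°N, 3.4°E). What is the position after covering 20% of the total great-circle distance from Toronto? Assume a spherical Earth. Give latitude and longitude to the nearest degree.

≈ 42°N, 58°W

The haversine formula gives a central angle δ ≈ 1.402 rad (80.3°) between the endpoints.
Interpolate at f = 0.20 with slerp weights a = sin((1−f)δ)/sin δ ≈ 0.914, b = sin(fδ)/sin δ ≈ 0.281.
p = a·p₁ + b·p₂ ≈ (0.400, -0.633, 0.663); φ = arcsin(p_z) ≈ 41.53°, λ = atan2(p_y, p_x) ≈ -57.71°.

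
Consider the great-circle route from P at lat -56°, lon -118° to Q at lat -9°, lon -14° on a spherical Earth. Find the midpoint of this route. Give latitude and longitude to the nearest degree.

≈ lat -44°, lon -46°

The haversine formula gives a central angle δ ≈ 1.575 rad (90.2°) between the endpoints.
Interpolate at f = 1/2 with slerp weights a = sin((1−f)δ)/sin δ ≈ 0.708, b = sin(fδ)/sin δ ≈ 0.708.
p = a·p₁ + b·p₂ ≈ (0.493, -0.519, -0.698); φ = arcsin(p_z) ≈ -44.28°, λ = atan2(p_y, p_x) ≈ -46.48°.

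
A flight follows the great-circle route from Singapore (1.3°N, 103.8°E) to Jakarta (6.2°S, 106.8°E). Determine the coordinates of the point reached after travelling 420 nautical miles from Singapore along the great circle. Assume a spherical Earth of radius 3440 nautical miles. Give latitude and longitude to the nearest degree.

Convert each endpoint to a unit vector on the sphere (x = cos φ cos λ, y = cos φ sin λ, z = sin φ).
The central angle between the endpoints is δ = arccos(p₁·p₂) ≈ 0.141 rad (8.1°). The total great-circle distance is δ·R ≈ 0.141 × 3440 ≈ 485 nmi, so the target fraction is f = 420/485 ≈ 0.866.
Interpolate at f ≈ 0.866 with slerp weights a = sin((1−f)δ)/sin δ ≈ 0.134, b = sin(fδ)/sin δ ≈ 0.867.
p = a·p₁ + b·p₂ ≈ (-0.281, 0.955, -0.091); φ = arcsin(p_z) ≈ -5.20°, λ = atan2(p_y, p_x) ≈ 106.40°.

≈ 5°S, 106°E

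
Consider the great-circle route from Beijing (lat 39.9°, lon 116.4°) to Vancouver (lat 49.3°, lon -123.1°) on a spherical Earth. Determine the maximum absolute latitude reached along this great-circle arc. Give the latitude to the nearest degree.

The great circle lies in the plane with unit normal n̂ = (p₁ × p₂)/|p₁ × p₂|.
Here n̂_z ≈ +0.443; the vertex latitude is φ_max = arccos|n̂_z| ≈ 63.7°.
Check via Clairaut: cos φ_max = |cos φ₁| · sin C = cos(39.9°)·sin(35.3°) ≈ 0.443, again giving ≈ 63.7°.

≈ 64°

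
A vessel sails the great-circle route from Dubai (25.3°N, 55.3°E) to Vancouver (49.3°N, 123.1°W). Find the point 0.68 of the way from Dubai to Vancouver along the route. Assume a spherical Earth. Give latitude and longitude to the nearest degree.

≈ (83°N, 116°W)

From cos δ = sin φ₁ sin φ₂ + cos φ₁ cos φ₂ cos Δλ, the central angle is δ ≈ 1.839 rad (105.4°).
Interpolate at f = 0.68 with slerp weights a = sin((1−f)δ)/sin δ ≈ 0.576, b = sin(fδ)/sin δ ≈ 0.985.
p = a·p₁ + b·p₂ ≈ (-0.054, -0.110, 0.992); φ = arcsin(p_z) ≈ 82.97°, λ = atan2(p_y, p_x) ≈ -116.28°.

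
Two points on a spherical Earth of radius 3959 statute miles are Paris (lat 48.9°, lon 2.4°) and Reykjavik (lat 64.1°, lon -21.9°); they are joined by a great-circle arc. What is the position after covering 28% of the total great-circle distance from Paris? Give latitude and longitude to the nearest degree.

Write both endpoints as unit vectors p₁, p₂ with components (cos φ cos λ, cos φ sin λ, sin φ).
The central angle between the endpoints is δ = arccos(p₁·p₂) ≈ 0.349 rad (20.0°).
Interpolate at f = 0.28 with slerp weights a = sin((1−f)δ)/sin δ ≈ 0.727, b = sin(fδ)/sin δ ≈ 0.285.
p = a·p₁ + b·p₂ ≈ (0.593, -0.026, 0.805); φ = arcsin(p_z) ≈ 53.57°, λ = atan2(p_y, p_x) ≈ -2.55°.

≈ lat 54°, lon -3°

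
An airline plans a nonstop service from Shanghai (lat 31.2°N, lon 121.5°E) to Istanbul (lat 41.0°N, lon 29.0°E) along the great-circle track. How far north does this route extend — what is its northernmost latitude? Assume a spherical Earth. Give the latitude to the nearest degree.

≈ 47°N

The great circle lies in the plane with unit normal n̂ = (p₁ × p₂)/|p₁ × p₂|.
Here n̂_z ≈ -0.679; the vertex latitude is φ_max = arccos|n̂_z| ≈ 47.3°.
Check via Clairaut: cos φ_max = |cos φ₁| · sin C = cos(31.2°)·sin(52.5°) ≈ 0.679, again giving ≈ 47.3°.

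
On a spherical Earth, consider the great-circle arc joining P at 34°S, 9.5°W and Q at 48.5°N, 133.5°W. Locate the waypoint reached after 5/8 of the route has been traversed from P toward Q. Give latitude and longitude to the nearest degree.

≈ 27°N, 73°W

Write both endpoints as unit vectors p₁, p₂ with components (cos φ cos λ, cos φ sin λ, sin φ).
The central angle between the endpoints is δ = arccos(p₁·p₂) ≈ 2.383 rad (136.6°).
Interpolate at f = 5/8 with slerp weights a = sin((1−f)δ)/sin δ ≈ 1.133, b = sin(fδ)/sin δ ≈ 1.449.
p = a·p₁ + b·p₂ ≈ (0.266, -0.852, 0.452); φ = arcsin(p_z) ≈ 26.85°, λ = atan2(p_y, p_x) ≈ -72.68°.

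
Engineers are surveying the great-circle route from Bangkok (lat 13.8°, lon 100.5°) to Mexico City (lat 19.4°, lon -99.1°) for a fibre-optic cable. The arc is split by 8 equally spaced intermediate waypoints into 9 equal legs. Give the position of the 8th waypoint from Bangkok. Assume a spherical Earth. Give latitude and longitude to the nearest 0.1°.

From cos δ = sin φ₁ sin φ₂ + cos φ₁ cos φ₂ cos Δλ, the central angle is δ ≈ 2.471 rad (141.6°).
Interpolate at f = 8/9 with slerp weights a = sin((1−f)δ)/sin δ ≈ 0.437, b = sin(fδ)/sin δ ≈ 1.305.
p = a·p₁ + b·p₂ ≈ (-0.272, -0.798, 0.537); φ = arcsin(p_z) ≈ 32.51°, λ = atan2(p_y, p_x) ≈ -108.81°.

≈ lat 32.5°, lon -108.8°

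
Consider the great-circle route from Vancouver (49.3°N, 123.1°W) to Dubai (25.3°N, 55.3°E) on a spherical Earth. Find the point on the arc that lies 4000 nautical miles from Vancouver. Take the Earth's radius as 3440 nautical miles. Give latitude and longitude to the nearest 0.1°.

The haversine formula gives a central angle δ ≈ 1.839 rad (105.4°) between the endpoints. The total great-circle distance is δ·R ≈ 1.839 × 3440 ≈ 6327 nmi, so the target fraction is f = 4000/6327 ≈ 0.632.
Interpolate at f ≈ 0.632 with slerp weights a = sin((1−f)δ)/sin δ ≈ 0.649, b = sin(fδ)/sin δ ≈ 0.952.
p = a·p₁ + b·p₂ ≈ (0.259, 0.353, 0.899); φ = arcsin(p_z) ≈ 64.05°, λ = atan2(p_y, p_x) ≈ 53.75°.

≈ 64.1°N, 53.8°E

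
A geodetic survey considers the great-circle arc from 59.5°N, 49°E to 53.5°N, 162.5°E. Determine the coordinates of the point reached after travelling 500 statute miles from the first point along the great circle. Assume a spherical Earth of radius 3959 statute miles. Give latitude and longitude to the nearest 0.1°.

Write both endpoints as unit vectors p₁, p₂ with components (cos φ cos λ, cos φ sin λ, sin φ).
The central angle between the endpoints is δ = arccos(p₁·p₂) ≈ 0.962 rad (55.1°). The total great-circle distance is δ·R ≈ 0.962 × 3959 ≈ 3807 mi, so the target fraction is f = 500/3807 ≈ 0.131.
Interpolate at f ≈ 0.131 with slerp weights a = sin((1−f)δ)/sin δ ≈ 0.904, b = sin(fδ)/sin δ ≈ 0.154.
p = a·p₁ + b·p₂ ≈ (0.214, 0.374, 0.903); φ = arcsin(p_z) ≈ 64.49°, λ = atan2(p_y, p_x) ≈ 60.22°.

≈ 64.5°N, 60.2°E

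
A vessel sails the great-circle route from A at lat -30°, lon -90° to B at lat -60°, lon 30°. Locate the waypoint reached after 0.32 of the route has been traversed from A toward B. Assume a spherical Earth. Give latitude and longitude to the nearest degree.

≈ lat -51°, lon -73°

From cos δ = sin φ₁ sin φ₂ + cos φ₁ cos φ₂ cos Δλ, the central angle is δ ≈ 1.353 rad (77.5°).
Interpolate at f = 0.32 with slerp weights a = sin((1−f)δ)/sin δ ≈ 0.815, b = sin(fδ)/sin δ ≈ 0.430.
p = a·p₁ + b·p₂ ≈ (0.186, -0.598, -0.779); φ = arcsin(p_z) ≈ -51.21°, λ = atan2(p_y, p_x) ≈ -72.73°.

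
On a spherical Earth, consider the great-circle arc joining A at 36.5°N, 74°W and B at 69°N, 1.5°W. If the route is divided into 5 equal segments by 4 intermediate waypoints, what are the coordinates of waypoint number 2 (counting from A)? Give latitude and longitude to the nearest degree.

≈ 54°N, 59°W

Write both endpoints as unit vectors p₁, p₂ with components (cos φ cos λ, cos φ sin λ, sin φ).
The central angle between the endpoints is δ = arccos(p₁·p₂) ≈ 0.874 rad (50.1°).
Interpolate at f = 2/5 with slerp weights a = sin((1−f)δ)/sin δ ≈ 0.653, b = sin(fδ)/sin δ ≈ 0.447.
p = a·p₁ + b·p₂ ≈ (0.305, -0.509, 0.805); φ = arcsin(p_z) ≈ 53.64°, λ = atan2(p_y, p_x) ≈ -59.08°.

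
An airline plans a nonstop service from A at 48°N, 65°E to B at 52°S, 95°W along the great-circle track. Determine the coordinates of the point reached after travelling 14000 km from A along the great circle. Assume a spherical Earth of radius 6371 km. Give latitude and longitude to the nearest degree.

≈ 42°S, 36°W

Convert each endpoint to a unit vector on the sphere (x = cos φ cos λ, y = cos φ sin λ, z = sin φ).
The central angle between the endpoints is δ = arccos(p₁·p₂) ≈ 2.907 rad (166.6°). The total great-circle distance is δ·R ≈ 2.907 × 6371 ≈ 18524 km, so the target fraction is f = 14000/18524 ≈ 0.756.
Interpolate at f ≈ 0.756 with slerp weights a = sin((1−f)δ)/sin δ ≈ 2.810, b = sin(fδ)/sin δ ≈ 3.492.
p = a·p₁ + b·p₂ ≈ (0.607, -0.437, -0.663); φ = arcsin(p_z) ≈ -41.55°, λ = atan2(p_y, p_x) ≈ -35.77°.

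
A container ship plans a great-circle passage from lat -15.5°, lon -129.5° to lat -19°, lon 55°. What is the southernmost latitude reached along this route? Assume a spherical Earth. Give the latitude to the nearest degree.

The great circle lies in the plane with unit normal n̂ = (p₁ × p₂)/|p₁ × p₂|.
Here n̂_z ≈ -0.125; the vertex latitude is φ_max = arccos|n̂_z| ≈ 82.8°.
Check via Clairaut: cos φ_max = |cos φ₁| · sin C = cos(15.5°)·sin(172.5°) ≈ 0.125, again giving ≈ 82.8°.

≈ -83°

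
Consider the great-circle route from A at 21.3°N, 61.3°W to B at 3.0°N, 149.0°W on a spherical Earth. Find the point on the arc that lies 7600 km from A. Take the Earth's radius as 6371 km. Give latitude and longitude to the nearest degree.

≈ 9°N, 132°W

Convert each endpoint to a unit vector on the sphere (x = cos φ cos λ, y = cos φ sin λ, z = sin φ).
The central angle between the endpoints is δ = arccos(p₁·p₂) ≈ 1.514 rad (86.8°). The total great-circle distance is δ·R ≈ 1.514 × 6371 ≈ 9648 km, so the target fraction is f = 7600/9648 ≈ 0.788.
Interpolate at f ≈ 0.788 with slerp weights a = sin((1−f)δ)/sin δ ≈ 0.317, b = sin(fδ)/sin δ ≈ 0.931.
p = a·p₁ + b·p₂ ≈ (-0.655, -0.737, 0.164); φ = arcsin(p_z) ≈ 9.42°, λ = atan2(p_y, p_x) ≈ -131.62°.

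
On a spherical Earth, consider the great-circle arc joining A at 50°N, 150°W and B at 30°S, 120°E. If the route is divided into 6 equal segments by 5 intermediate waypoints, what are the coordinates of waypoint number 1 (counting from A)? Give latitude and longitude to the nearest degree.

≈ 41°N, 173°W

The haversine formula gives a central angle δ ≈ 1.964 rad (112.5°) between the endpoints.
Interpolate at f = 1/6 with slerp weights a = sin((1−f)δ)/sin δ ≈ 1.080, b = sin(fδ)/sin δ ≈ 0.348.
p = a·p₁ + b·p₂ ≈ (-0.752, -0.086, 0.653); φ = arcsin(p_z) ≈ 40.80°, λ = atan2(p_y, p_x) ≈ -173.47°.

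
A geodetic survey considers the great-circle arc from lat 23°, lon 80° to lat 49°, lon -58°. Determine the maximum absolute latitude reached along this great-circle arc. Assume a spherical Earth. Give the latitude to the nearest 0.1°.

The great circle lies in the plane with unit normal n̂ = (p₁ × p₂)/|p₁ × p₂|.
Here n̂_z ≈ -0.409; the vertex latitude is φ_max = arccos|n̂_z| ≈ 65.9°.
Check via Clairaut: cos φ_max = |cos φ₁| · sin C = cos(23.0°)·sin(26.4°) ≈ 0.409, again giving ≈ 65.9°.

≈ 65.9°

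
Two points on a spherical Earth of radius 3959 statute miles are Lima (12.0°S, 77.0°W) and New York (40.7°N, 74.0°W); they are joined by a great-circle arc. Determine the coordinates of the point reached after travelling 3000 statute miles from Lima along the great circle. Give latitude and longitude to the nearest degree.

≈ 31°N, 75°W

The haversine formula gives a central angle δ ≈ 0.921 rad (52.8°) between the endpoints. The total great-circle distance is δ·R ≈ 0.921 × 3959 ≈ 3646 mi, so the target fraction is f = 3000/3646 ≈ 0.823.
Interpolate at f ≈ 0.823 with slerp weights a = sin((1−f)δ)/sin δ ≈ 0.204, b = sin(fδ)/sin δ ≈ 0.863.
p = a·p₁ + b·p₂ ≈ (0.225, -0.824, 0.520); φ = arcsin(p_z) ≈ 31.36°, λ = atan2(p_y, p_x) ≈ -74.70°.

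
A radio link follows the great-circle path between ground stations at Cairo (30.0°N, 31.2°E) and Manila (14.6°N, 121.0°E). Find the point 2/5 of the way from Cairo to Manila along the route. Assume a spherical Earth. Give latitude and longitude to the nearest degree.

≈ (31°N, 70°E)

Write both endpoints as unit vectors p₁, p₂ with components (cos φ cos λ, cos φ sin λ, sin φ).
The central angle between the endpoints is δ = arccos(p₁·p₂) ≈ 1.441 rad (82.6°).
Interpolate at f = 2/5 with slerp weights a = sin((1−f)δ)/sin δ ≈ 0.767, b = sin(fδ)/sin δ ≈ 0.550.
p = a·p₁ + b·p₂ ≈ (0.294, 0.800, 0.522); φ = arcsin(p_z) ≈ 31.49°, λ = atan2(p_y, p_x) ≈ 69.80°.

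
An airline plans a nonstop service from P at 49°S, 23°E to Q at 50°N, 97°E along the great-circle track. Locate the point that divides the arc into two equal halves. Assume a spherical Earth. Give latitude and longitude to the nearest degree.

≈ 1°N, 60°E

The haversine formula gives a central angle δ ≈ 2.051 rad (117.5°) between the endpoints.
Interpolate at f = 1/2 with slerp weights a = sin((1−f)δ)/sin δ ≈ 0.964, b = sin(fδ)/sin δ ≈ 0.964.
p = a·p₁ + b·p₂ ≈ (0.507, 0.862, 0.011); φ = arcsin(p_z) ≈ 0.63°, λ = atan2(p_y, p_x) ≈ 59.56°.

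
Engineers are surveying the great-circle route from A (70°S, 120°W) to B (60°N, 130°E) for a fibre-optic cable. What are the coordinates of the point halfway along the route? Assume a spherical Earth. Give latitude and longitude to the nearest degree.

Write both endpoints as unit vectors p₁, p₂ with components (cos φ cos λ, cos φ sin λ, sin φ).
The central angle between the endpoints is δ = arccos(p₁·p₂) ≈ 2.631 rad (150.7°).
Interpolate at f = 1/2 with slerp weights a = sin((1−f)δ)/sin δ ≈ 1.979, b = sin(fδ)/sin δ ≈ 1.979.
p = a·p₁ + b·p₂ ≈ (-0.974, 0.172, -0.146); φ = arcsin(p_z) ≈ -8.38°, λ = atan2(p_y, p_x) ≈ 170.00°.

≈ (8°S, 170°E)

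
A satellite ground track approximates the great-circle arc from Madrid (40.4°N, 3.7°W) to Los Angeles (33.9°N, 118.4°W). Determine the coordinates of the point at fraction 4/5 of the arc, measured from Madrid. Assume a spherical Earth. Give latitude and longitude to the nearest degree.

Convert each endpoint to a unit vector on the sphere (x = cos φ cos λ, y = cos φ sin λ, z = sin φ).
The central angle between the endpoints is δ = arccos(p₁·p₂) ≈ 1.473 rad (84.4°).
Interpolate at f = 4/5 with slerp weights a = sin((1−f)δ)/sin δ ≈ 0.292, b = sin(fδ)/sin δ ≈ 0.928.
p = a·p₁ + b·p₂ ≈ (-0.145, -0.692, 0.707); φ = arcsin(p_z) ≈ 44.99°, λ = atan2(p_y, p_x) ≈ -101.81°.

≈ 45°N, 102°W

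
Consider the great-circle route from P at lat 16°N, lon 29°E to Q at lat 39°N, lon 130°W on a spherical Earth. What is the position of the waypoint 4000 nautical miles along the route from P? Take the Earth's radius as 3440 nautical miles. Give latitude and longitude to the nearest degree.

Convert each endpoint to a unit vector on the sphere (x = cos φ cos λ, y = cos φ sin λ, z = sin φ).
The central angle between the endpoints is δ = arccos(p₁·p₂) ≈ 2.122 rad (121.6°). The total great-circle distance is δ·R ≈ 2.122 × 3440 ≈ 7301 nmi, so the target fraction is f = 4000/7301 ≈ 0.548.
Interpolate at f ≈ 0.548 with slerp weights a = sin((1−f)δ)/sin δ ≈ 0.961, b = sin(fδ)/sin δ ≈ 1.078.
p = a·p₁ + b·p₂ ≈ (0.270, -0.194, 0.943); φ = arcsin(p_z) ≈ 70.60°, λ = atan2(p_y, p_x) ≈ -35.63°.

≈ lat 71°N, lon 36°W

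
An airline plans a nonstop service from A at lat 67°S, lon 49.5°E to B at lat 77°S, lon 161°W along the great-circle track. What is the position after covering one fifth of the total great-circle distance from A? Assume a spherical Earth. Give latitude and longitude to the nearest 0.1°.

Write both endpoints as unit vectors p₁, p₂ with components (cos φ cos λ, cos φ sin λ, sin φ).
The central angle between the endpoints is δ = arccos(p₁·p₂) ≈ 0.607 rad (34.8°).
Interpolate at f = 1/5 with slerp weights a = sin((1−f)δ)/sin δ ≈ 0.818, b = sin(fδ)/sin δ ≈ 0.212.
p = a·p₁ + b·p₂ ≈ (0.162, 0.228, -0.960); φ = arcsin(p_z) ≈ -73.76°, λ = atan2(p_y, p_x) ≈ 54.47°.

≈ lat 73.8°S, lon 54.5°E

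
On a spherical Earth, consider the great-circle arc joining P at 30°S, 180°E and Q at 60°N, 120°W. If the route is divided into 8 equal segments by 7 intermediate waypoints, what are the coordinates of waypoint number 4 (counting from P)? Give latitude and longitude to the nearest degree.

≈ 17°N, 159°W

The haversine formula gives a central angle δ ≈ 1.789 rad (102.5°) between the endpoints.
Interpolate at f = 4/8 with slerp weights a = sin((1−f)δ)/sin δ ≈ 0.799, b = sin(fδ)/sin δ ≈ 0.799.
p = a·p₁ + b·p₂ ≈ (-0.892, -0.346, 0.292); φ = arcsin(p_z) ≈ 17.00°, λ = atan2(p_y, p_x) ≈ -158.79°.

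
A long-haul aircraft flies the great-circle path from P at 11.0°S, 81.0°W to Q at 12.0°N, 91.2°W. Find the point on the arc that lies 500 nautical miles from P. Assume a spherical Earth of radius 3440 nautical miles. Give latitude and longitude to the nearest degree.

Write both endpoints as unit vectors p₁, p₂ with components (cos φ cos λ, cos φ sin λ, sin φ).
The central angle between the endpoints is δ = arccos(p₁·p₂) ≈ 0.439 rad (25.1°). The total great-circle distance is δ·R ≈ 0.439 × 3440 ≈ 1509 nmi, so the target fraction is f = 500/1509 ≈ 0.331.
Interpolate at f ≈ 0.331 with slerp weights a = sin((1−f)δ)/sin δ ≈ 0.681, b = sin(fδ)/sin δ ≈ 0.341.
p = a·p₁ + b·p₂ ≈ (0.098, -0.993, -0.059); φ = arcsin(p_z) ≈ -3.38°, λ = atan2(p_y, p_x) ≈ -84.39°.

≈ 3°S, 84°W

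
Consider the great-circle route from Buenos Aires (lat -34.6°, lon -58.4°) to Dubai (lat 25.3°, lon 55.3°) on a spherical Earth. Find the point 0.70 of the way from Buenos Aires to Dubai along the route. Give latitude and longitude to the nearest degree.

Convert each endpoint to a unit vector on the sphere (x = cos φ cos λ, y = cos φ sin λ, z = sin φ).
The central angle between the endpoints is δ = arccos(p₁·p₂) ≈ 2.143 rad (122.8°).
Interpolate at f = 0.70 with slerp weights a = sin((1−f)δ)/sin δ ≈ 0.713, b = sin(fδ)/sin δ ≈ 1.187.
p = a·p₁ + b·p₂ ≈ (0.919, 0.382, 0.102); φ = arcsin(p_z) ≈ 5.86°, λ = atan2(p_y, p_x) ≈ 22.58°.

≈ lat 6°, lon 23°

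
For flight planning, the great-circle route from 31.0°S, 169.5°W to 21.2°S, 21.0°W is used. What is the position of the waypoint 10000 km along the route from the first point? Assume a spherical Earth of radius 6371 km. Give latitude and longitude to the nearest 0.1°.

Convert each endpoint to a unit vector on the sphere (x = cos φ cos λ, y = cos φ sin λ, z = sin φ).
The central angle between the endpoints is δ = arccos(p₁·p₂) ≈ 2.089 rad (119.7°). The total great-circle distance is δ·R ≈ 2.089 × 6371 ≈ 13308 km, so the target fraction is f = 10000/13308 ≈ 0.751.
Interpolate at f ≈ 0.751 with slerp weights a = sin((1−f)δ)/sin δ ≈ 0.571, b = sin(fδ)/sin δ ≈ 1.151.
p = a·p₁ + b·p₂ ≈ (0.521, -0.474, -0.710); φ = arcsin(p_z) ≈ -45.26°, λ = atan2(p_y, p_x) ≈ -42.31°.

≈ 45.3°S, 42.3°W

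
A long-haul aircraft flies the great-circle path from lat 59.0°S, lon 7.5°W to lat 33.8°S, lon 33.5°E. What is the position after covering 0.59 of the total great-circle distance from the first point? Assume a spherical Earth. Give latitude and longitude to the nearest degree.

≈ lat 46°S, lon 21°E

Write both endpoints as unit vectors p₁, p₂ with components (cos φ cos λ, cos φ sin λ, sin φ).
The central angle between the endpoints is δ = arccos(p₁·p₂) ≈ 0.644 rad (36.9°).
Interpolate at f = 0.59 with slerp weights a = sin((1−f)δ)/sin δ ≈ 0.435, b = sin(fδ)/sin δ ≈ 0.618.
p = a·p₁ + b·p₂ ≈ (0.650, 0.254, -0.716); φ = arcsin(p_z) ≈ -45.74°, λ = atan2(p_y, p_x) ≈ 21.35°.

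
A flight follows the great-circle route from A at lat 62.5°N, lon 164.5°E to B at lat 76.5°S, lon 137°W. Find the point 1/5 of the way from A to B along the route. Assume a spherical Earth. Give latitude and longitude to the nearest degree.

≈ lat 35°N, lon 176°E

Convert each endpoint to a unit vector on the sphere (x = cos φ cos λ, y = cos φ sin λ, z = sin φ).
The central angle between the endpoints is δ = arccos(p₁·p₂) ≈ 2.508 rad (143.7°).
Interpolate at f = 1/5 with slerp weights a = sin((1−f)δ)/sin δ ≈ 1.532, b = sin(fδ)/sin δ ≈ 0.813.
p = a·p₁ + b·p₂ ≈ (-0.820, 0.060, 0.569); φ = arcsin(p_z) ≈ 34.65°, λ = atan2(p_y, p_x) ≈ 175.84°.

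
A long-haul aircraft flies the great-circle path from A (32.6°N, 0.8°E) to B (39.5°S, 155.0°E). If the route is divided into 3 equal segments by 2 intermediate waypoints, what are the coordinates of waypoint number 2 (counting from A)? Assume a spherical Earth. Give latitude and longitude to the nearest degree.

From cos δ = sin φ₁ sin φ₂ + cos φ₁ cos φ₂ cos Δλ, the central angle is δ ≈ 2.760 rad (158.1°).
Interpolate at f = 2/3 with slerp weights a = sin((1−f)δ)/sin δ ≈ 2.135, b = sin(fδ)/sin δ ≈ 2.587.
p = a·p₁ + b·p₂ ≈ (-0.011, 0.869, -0.495); φ = arcsin(p_z) ≈ -29.69°, λ = atan2(p_y, p_x) ≈ 90.72°.

≈ (30°S, 91°E)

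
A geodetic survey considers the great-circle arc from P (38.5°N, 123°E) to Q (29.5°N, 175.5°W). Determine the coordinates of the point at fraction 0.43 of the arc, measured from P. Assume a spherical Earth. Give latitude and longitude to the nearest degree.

≈ (39°N, 151°E)

Write both endpoints as unit vectors p₁, p₂ with components (cos φ cos λ, cos φ sin λ, sin φ).
The central angle between the endpoints is δ = arccos(p₁·p₂) ≈ 0.887 rad (50.8°).
Interpolate at f = 0.43 with slerp weights a = sin((1−f)δ)/sin δ ≈ 0.625, b = sin(fδ)/sin δ ≈ 0.480.
p = a·p₁ + b·p₂ ≈ (-0.683, 0.377, 0.625); φ = arcsin(p_z) ≈ 38.71°, λ = atan2(p_y, p_x) ≈ 151.08°.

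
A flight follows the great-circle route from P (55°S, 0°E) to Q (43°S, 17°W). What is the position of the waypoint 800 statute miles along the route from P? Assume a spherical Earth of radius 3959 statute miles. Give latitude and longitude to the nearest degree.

≈ (47°S, 13°W)

Convert each endpoint to a unit vector on the sphere (x = cos φ cos λ, y = cos φ sin λ, z = sin φ).
The central angle between the endpoints is δ = arccos(p₁·p₂) ≈ 0.284 rad (16.3°). The total great-circle distance is δ·R ≈ 0.284 × 3959 ≈ 1126 mi, so the target fraction is f = 800/1126 ≈ 0.710.
Interpolate at f ≈ 0.710 with slerp weights a = sin((1−f)δ)/sin δ ≈ 0.293, b = sin(fδ)/sin δ ≈ 0.715.
p = a·p₁ + b·p₂ ≈ (0.668, -0.153, -0.728); φ = arcsin(p_z) ≈ -46.71°, λ = atan2(p_y, p_x) ≈ -12.89°.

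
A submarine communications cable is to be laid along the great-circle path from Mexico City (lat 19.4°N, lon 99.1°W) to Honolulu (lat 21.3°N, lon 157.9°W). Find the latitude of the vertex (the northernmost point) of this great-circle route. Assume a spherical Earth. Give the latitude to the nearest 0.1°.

≈ 23.2°N

The great circle lies in the plane with unit normal n̂ = (p₁ × p₂)/|p₁ × p₂|.
Here n̂_z ≈ -0.919; the vertex latitude is φ_max = arccos|n̂_z| ≈ 23.2°.
Check via Clairaut: cos φ_max = |cos φ₁| · sin C = cos(19.4°)·sin(77.1°) ≈ 0.919, again giving ≈ 23.2°.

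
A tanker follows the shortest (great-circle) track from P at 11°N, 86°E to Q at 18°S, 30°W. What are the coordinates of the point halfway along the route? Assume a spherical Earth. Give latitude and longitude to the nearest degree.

Write both endpoints as unit vectors p₁, p₂ with components (cos φ cos λ, cos φ sin λ, sin φ).
The central angle between the endpoints is δ = arccos(p₁·p₂) ≈ 2.058 rad (117.9°).
Interpolate at f = 1/2 with slerp weights a = sin((1−f)δ)/sin δ ≈ 0.970, b = sin(fδ)/sin δ ≈ 0.970.
p = a·p₁ + b·p₂ ≈ (0.865, 0.488, -0.115); φ = arcsin(p_z) ≈ -6.58°, λ = atan2(p_y, p_x) ≈ 29.45°.

≈ 7°S, 29°E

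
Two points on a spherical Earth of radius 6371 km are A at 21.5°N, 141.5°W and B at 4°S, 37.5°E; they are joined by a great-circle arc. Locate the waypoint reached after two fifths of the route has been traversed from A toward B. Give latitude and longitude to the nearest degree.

≈ 85°N, 101°W

Convert each endpoint to a unit vector on the sphere (x = cos φ cos λ, y = cos φ sin λ, z = sin φ).
The central angle between the endpoints is δ = arccos(p₁·p₂) ≈ 2.836 rad (162.5°).
Interpolate at f = 2/5 with slerp weights a = sin((1−f)δ)/sin δ ≈ 3.292, b = sin(fδ)/sin δ ≈ 3.009.
p = a·p₁ + b·p₂ ≈ (-0.016, -0.079, 0.997); φ = arcsin(p_z) ≈ 85.35°, λ = atan2(p_y, p_x) ≈ -101.21°.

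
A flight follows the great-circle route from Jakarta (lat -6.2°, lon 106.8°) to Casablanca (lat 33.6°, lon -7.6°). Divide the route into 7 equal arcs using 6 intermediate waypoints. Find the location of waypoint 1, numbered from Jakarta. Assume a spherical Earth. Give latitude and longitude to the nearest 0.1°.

Convert each endpoint to a unit vector on the sphere (x = cos φ cos λ, y = cos φ sin λ, z = sin φ).
The central angle between the endpoints is δ = arccos(p₁·p₂) ≈ 1.984 rad (113.7°).
Interpolate at f = 1/7 with slerp weights a = sin((1−f)δ)/sin δ ≈ 1.083, b = sin(fδ)/sin δ ≈ 0.305.
p = a·p₁ + b·p₂ ≈ (-0.059, 0.997, 0.052); φ = arcsin(p_z) ≈ 2.99°, λ = atan2(p_y, p_x) ≈ 93.39°.

≈ lat 3.0°, lon 93.4°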